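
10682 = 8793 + 1889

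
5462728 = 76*71878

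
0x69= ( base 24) 49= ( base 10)105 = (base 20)55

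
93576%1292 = 552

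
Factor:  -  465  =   - 3^1 *5^1*31^1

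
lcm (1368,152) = 1368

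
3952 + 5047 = 8999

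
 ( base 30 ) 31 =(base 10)91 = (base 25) 3g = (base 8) 133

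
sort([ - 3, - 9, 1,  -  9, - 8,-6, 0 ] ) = [ - 9, - 9  , - 8,  -  6, - 3,0,1]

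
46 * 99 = 4554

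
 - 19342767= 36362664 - 55705431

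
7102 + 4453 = 11555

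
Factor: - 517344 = - 2^5*3^1* 17^1*317^1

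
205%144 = 61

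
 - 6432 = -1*6432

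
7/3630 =7/3630 = 0.00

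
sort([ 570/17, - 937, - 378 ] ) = [ - 937,-378, 570/17 ]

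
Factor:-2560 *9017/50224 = -1442720/3139 =-2^5*5^1*43^(-1 )*71^1*73^( - 1)*127^1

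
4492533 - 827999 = 3664534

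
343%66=13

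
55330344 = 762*72612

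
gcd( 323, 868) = 1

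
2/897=2/897 = 0.00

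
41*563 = 23083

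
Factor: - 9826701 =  - 3^1*3275567^1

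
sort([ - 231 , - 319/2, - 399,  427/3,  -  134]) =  [ - 399,-231, - 319/2, - 134 , 427/3]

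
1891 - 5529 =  - 3638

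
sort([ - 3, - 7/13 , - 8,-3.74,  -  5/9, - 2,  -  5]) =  [ - 8, - 5,-3.74  ,- 3,  -  2, - 5/9 ,-7/13]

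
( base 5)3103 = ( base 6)1511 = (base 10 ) 403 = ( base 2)110010011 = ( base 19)124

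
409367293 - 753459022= - 344091729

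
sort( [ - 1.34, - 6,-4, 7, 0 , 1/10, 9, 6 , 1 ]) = [ - 6, - 4 , - 1.34, 0, 1/10, 1, 6, 7,  9]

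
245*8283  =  2029335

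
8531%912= 323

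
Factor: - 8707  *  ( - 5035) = 43839745 = 5^1*19^1*53^1 * 8707^1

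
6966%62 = 22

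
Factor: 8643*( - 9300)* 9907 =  - 796323669300 = -2^2*3^2*5^2*31^1*43^1 * 67^1*9907^1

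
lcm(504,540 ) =7560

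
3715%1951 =1764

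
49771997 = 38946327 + 10825670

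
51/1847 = 51/1847 = 0.03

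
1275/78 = 425/26 =16.35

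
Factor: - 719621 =  -  7^1*223^1*461^1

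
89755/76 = 89755/76  =  1180.99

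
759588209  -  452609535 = 306978674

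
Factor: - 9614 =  - 2^1*11^1*19^1*23^1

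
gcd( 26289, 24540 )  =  3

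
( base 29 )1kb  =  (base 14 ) 744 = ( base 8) 2630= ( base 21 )354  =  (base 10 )1432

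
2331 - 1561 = 770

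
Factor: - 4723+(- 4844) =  - 3^2*1063^1 = -  9567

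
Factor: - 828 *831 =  - 2^2*3^3 * 23^1*277^1 = - 688068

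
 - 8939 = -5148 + -3791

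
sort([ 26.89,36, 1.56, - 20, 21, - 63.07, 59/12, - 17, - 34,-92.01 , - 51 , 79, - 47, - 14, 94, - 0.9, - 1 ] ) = [ - 92.01 , - 63.07, - 51, - 47, - 34, - 20, - 17, - 14,  -  1, - 0.9, 1.56 , 59/12,21,26.89 , 36, 79, 94 ] 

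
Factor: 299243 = 7^2*31^1*197^1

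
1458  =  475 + 983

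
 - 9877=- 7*1411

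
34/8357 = 34/8357 = 0.00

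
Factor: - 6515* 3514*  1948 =  -  44596947080  =  - 2^3 * 5^1 *7^1 * 251^1*487^1*1303^1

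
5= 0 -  - 5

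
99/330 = 3/10 = 0.30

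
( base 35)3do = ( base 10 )4154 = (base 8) 10072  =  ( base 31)4A0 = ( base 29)4R7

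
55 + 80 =135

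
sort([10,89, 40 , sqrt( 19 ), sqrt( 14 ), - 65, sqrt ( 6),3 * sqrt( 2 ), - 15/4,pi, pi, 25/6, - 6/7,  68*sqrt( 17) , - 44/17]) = [ - 65 , - 15/4, - 44/17,  -  6/7,sqrt (6 ), pi,pi,sqrt( 14 ), 25/6,3*sqrt(2 ),sqrt(19)  ,  10, 40, 89,68*sqrt( 17)]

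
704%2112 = 704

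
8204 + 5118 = 13322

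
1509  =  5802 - 4293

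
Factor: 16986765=3^1 * 5^1*23^1*53^1*929^1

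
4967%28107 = 4967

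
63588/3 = 21196 = 21196.00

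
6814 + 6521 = 13335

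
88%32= 24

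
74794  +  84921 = 159715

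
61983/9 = 6887 = 6887.00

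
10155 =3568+6587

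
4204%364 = 200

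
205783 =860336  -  654553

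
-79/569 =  - 79/569 =- 0.14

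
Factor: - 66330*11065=-733941450= - 2^1* 3^2*5^2*11^1*67^1 * 2213^1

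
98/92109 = 98/92109 = 0.00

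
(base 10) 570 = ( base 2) 1000111010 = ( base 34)gq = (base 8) 1072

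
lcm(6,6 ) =6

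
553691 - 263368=290323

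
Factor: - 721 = - 7^1*103^1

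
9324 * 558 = 5202792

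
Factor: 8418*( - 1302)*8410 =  - 2^3 * 3^2*5^1 * 7^1*23^1*29^2*31^1*61^1 = - 92175584760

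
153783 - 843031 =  - 689248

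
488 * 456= 222528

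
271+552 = 823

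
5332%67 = 39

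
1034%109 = 53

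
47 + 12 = 59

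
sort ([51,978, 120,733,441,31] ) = [31,51,120, 441  ,  733,978]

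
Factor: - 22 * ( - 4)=88 = 2^3*11^1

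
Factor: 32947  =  47^1 * 701^1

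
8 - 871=-863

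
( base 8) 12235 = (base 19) ebe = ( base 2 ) 1010010011101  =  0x149d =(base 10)5277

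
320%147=26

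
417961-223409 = 194552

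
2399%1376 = 1023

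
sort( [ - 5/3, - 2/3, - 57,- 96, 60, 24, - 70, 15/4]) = [- 96,-70, - 57,- 5/3, - 2/3,15/4, 24 , 60 ]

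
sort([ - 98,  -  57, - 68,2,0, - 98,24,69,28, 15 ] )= [ - 98,-98, - 68,-57,0, 2,15,24,28, 69]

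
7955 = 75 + 7880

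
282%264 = 18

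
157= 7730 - 7573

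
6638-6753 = - 115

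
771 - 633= 138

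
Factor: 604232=2^3 *47^1*1607^1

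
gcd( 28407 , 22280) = 557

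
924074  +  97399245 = 98323319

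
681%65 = 31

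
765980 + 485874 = 1251854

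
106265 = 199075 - 92810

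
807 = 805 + 2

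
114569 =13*8813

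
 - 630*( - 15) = 9450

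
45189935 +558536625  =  603726560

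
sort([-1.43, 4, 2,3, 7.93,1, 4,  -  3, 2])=[ - 3, -1.43, 1 , 2,2, 3, 4,4, 7.93] 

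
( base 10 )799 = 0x31f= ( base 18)287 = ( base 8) 1437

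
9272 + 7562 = 16834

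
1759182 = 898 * 1959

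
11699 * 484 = 5662316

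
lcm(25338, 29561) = 177366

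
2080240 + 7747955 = 9828195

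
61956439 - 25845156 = 36111283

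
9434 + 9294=18728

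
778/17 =45 + 13/17 = 45.76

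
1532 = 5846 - 4314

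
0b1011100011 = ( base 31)NQ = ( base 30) oj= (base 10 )739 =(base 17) 298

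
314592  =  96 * 3277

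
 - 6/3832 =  - 1  +  1913/1916 =- 0.00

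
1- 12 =  -  11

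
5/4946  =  5/4946 = 0.00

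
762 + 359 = 1121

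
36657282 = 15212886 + 21444396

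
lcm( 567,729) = 5103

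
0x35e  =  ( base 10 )862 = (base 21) 1k1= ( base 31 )RP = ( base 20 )232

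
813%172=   125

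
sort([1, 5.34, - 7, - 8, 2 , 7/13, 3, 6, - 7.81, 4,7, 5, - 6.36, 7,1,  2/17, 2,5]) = [ - 8, - 7.81, - 7, -6.36, 2/17,7/13,1, 1, 2  ,  2,3, 4, 5 , 5,5.34, 6,  7, 7]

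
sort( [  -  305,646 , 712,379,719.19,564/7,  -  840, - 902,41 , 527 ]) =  [ - 902,  -  840, - 305,41,564/7,379, 527,  646,712,719.19 ] 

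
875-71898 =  - 71023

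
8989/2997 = 2 + 2995/2997= 3.00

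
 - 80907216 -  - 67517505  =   - 13389711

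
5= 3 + 2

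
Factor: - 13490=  -2^1 * 5^1 * 19^1*71^1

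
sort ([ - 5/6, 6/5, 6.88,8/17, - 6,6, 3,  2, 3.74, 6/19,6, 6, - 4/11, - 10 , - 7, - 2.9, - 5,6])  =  [  -  10, - 7,- 6, - 5, - 2.9  , - 5/6,  -  4/11, 6/19, 8/17, 6/5, 2,3,3.74, 6,6,6, 6, 6.88 ]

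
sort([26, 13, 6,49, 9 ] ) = [6,9 , 13, 26, 49]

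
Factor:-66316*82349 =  - 5461056284 = - 2^2*59^1*281^1*82349^1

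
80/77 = 80/77 = 1.04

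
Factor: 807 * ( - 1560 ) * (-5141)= 2^3*3^2* 5^1*13^1 * 53^1*97^1*269^1 = 6472107720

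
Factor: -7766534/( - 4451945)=2^1*5^ (-1)*151^1*521^( - 1)*1709^( - 1)*25717^1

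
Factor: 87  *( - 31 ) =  - 3^1*29^1*31^1 = -2697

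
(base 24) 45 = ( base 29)3e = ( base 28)3H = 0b1100101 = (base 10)101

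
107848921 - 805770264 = -697921343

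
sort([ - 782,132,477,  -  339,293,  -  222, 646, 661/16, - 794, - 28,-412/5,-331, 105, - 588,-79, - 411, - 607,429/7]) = [ - 794, - 782, - 607, - 588, - 411, - 339 ,  -  331, - 222, - 412/5 , - 79, - 28  ,  661/16,429/7,105,132,  293,477,  646]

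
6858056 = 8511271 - 1653215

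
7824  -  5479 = 2345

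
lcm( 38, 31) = 1178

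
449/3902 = 449/3902 = 0.12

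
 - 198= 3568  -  3766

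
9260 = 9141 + 119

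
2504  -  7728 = - 5224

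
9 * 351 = 3159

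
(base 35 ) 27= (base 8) 115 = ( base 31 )2f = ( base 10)77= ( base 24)35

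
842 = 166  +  676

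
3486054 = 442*7887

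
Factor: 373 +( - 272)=101 = 101^1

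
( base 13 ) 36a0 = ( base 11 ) 58a2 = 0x1E37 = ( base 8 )17067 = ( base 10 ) 7735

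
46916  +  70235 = 117151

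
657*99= 65043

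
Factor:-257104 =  - 2^4*16069^1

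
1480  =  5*296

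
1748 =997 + 751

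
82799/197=420 + 59/197 = 420.30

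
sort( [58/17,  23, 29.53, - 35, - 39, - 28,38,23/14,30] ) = [- 39, - 35, - 28, 23/14,58/17,23,29.53, 30  ,  38 ] 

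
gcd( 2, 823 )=1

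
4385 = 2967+1418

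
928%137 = 106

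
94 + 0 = 94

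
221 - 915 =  - 694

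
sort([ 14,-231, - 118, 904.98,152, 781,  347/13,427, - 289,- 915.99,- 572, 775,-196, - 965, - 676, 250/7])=[- 965, - 915.99, - 676, -572, - 289, - 231 , -196, - 118,  14, 347/13, 250/7,152,427, 775, 781, 904.98]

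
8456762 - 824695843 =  - 816239081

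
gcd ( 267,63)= 3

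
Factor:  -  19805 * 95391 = - 1889218755 = - 3^3*5^1*17^1*233^1*3533^1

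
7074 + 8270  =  15344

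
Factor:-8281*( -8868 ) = 2^2*3^1*7^2*13^2*739^1 = 73435908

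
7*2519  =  17633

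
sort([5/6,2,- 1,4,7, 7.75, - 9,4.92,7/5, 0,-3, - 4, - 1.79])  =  [ - 9, - 4, - 3,-1.79, - 1,0,5/6,7/5,2,4,4.92,7,7.75]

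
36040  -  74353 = -38313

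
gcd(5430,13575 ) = 2715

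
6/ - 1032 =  - 1 + 171/172 = -0.01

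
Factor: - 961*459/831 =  - 147033/277 = -  3^2*17^1*31^2*277^( - 1)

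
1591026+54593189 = 56184215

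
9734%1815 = 659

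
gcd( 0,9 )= 9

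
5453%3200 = 2253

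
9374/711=13+131/711=   13.18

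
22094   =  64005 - 41911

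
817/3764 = 817/3764 = 0.22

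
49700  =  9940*5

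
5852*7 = 40964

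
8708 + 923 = 9631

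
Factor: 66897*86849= 3^2*7^1*19^1*653^1*7433^1 = 5809937553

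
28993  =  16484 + 12509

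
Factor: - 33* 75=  - 2475=- 3^2*5^2* 11^1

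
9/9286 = 9/9286 = 0.00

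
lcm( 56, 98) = 392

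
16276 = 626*26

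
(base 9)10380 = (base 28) 8lg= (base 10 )6876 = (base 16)1ADC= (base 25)b01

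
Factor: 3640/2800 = 2^( - 1 )*5^ ( - 1)*13^1=13/10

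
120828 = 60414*2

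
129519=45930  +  83589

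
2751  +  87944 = 90695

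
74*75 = 5550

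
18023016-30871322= - 12848306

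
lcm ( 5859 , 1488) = 93744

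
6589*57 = 375573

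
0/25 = 0 = 0.00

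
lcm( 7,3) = 21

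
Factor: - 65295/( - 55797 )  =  3^1*5^1*7^ ( - 1) * 1451^1*2657^(-1) = 21765/18599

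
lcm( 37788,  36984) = 1738248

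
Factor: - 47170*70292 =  - 3315673640 = - 2^3*5^1*53^1*89^1  *  17573^1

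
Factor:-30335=-5^1*6067^1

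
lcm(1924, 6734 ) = 13468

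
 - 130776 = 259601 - 390377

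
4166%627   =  404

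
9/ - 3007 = -1  +  2998/3007 = -0.00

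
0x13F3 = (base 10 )5107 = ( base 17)10b7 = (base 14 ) 1C0B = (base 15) 17a7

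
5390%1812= 1766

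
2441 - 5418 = - 2977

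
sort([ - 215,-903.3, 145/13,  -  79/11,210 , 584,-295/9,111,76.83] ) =[-903.3, - 215,-295/9,  -  79/11, 145/13,  76.83,  111,210,  584 ]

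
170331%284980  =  170331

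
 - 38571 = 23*( - 1677)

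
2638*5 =13190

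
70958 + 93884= 164842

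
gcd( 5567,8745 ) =1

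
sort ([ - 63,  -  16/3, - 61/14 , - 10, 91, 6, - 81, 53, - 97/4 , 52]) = [ - 81, - 63,- 97/4,-10,-16/3, - 61/14, 6,52, 53, 91] 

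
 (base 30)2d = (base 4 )1021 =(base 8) 111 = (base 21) 3A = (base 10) 73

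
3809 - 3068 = 741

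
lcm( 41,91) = 3731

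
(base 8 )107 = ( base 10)71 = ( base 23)32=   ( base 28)2F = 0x47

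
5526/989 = 5 + 581/989 = 5.59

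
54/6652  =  27/3326 =0.01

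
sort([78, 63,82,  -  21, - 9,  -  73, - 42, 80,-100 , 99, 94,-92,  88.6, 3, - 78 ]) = [ - 100,- 92, - 78, - 73, - 42,  -  21,-9, 3, 63, 78,  80,82,88.6, 94,99]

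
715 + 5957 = 6672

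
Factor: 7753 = 7753^1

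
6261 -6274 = -13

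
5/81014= 5/81014=0.00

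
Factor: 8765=5^1* 1753^1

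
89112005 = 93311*955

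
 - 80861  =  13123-93984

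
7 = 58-51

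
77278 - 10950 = 66328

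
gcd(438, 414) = 6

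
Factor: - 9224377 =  - 277^1*33301^1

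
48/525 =16/175= 0.09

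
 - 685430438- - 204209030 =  -481221408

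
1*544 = 544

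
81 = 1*81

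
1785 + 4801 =6586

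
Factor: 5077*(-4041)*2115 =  - 3^4 * 5^1*47^1*449^1*5077^1 = - 43391672055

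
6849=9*761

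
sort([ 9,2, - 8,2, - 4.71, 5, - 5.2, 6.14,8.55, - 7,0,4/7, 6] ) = [ - 8, - 7, - 5.2, - 4.71,0,4/7,2,2,5, 6,6.14,8.55, 9]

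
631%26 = 7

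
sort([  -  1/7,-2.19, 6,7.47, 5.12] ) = [  -  2.19, - 1/7, 5.12,6,  7.47] 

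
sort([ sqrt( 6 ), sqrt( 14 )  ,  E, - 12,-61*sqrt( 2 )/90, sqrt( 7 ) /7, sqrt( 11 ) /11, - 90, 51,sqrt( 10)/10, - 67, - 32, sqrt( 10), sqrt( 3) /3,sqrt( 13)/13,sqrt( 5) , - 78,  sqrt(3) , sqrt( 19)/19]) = [ - 90,  -  78, -67,- 32, -12,  -  61*sqrt( 2) /90,  sqrt( 19 ) /19, sqrt( 13)/13 , sqrt(11) /11, sqrt( 10 ) /10,sqrt ( 7 ) /7 , sqrt(  3 ) /3 , sqrt( 3 ), sqrt( 5), sqrt(6),  E , sqrt ( 10 ), sqrt(14 ), 51]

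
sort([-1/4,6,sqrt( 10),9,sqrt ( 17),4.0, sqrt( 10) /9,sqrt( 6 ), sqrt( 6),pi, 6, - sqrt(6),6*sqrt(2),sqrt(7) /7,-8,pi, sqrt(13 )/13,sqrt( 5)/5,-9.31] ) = [-9.31,-8, - sqrt(6 ), - 1/4, sqrt( 13 )/13,sqrt(10 ) /9, sqrt(7)/7, sqrt (5)/5, sqrt(6 ), sqrt( 6 ), pi,pi,sqrt(10) , 4.0 , sqrt(17 ),6,6,6*sqrt ( 2), 9 ] 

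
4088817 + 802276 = 4891093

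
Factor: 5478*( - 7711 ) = - 2^1*3^1*11^2*83^1*701^1 = -  42240858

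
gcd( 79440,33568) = 16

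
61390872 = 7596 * 8082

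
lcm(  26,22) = 286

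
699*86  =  60114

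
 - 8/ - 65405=8/65405 =0.00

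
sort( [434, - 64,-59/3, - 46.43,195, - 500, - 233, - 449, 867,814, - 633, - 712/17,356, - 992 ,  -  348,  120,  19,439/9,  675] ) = [ - 992, - 633, - 500, - 449, - 348,- 233, - 64 , -46.43, - 712/17, - 59/3, 19 , 439/9,120,  195,356,434, 675,814 , 867 ] 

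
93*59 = 5487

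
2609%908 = 793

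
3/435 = 1/145  =  0.01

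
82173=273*301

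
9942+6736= 16678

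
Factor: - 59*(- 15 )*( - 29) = - 3^1*5^1 * 29^1*59^1 = -25665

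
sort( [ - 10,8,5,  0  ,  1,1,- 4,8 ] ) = [ - 10, - 4, 0,1,  1,5, 8,8] 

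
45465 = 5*9093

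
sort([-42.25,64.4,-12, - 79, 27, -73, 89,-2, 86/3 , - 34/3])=[ - 79, - 73, - 42.25, - 12 , - 34/3, - 2,27,86/3,64.4,89] 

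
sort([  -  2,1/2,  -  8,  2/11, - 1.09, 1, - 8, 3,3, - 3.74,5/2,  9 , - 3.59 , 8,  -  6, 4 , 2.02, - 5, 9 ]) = [ - 8, -8, - 6, - 5, - 3.74, - 3.59,-2, - 1.09, 2/11, 1/2, 1,2.02, 5/2, 3, 3, 4, 8, 9, 9]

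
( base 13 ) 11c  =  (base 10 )194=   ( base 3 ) 21012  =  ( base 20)9e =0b11000010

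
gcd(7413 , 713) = 1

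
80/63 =1 + 17/63 = 1.27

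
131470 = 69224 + 62246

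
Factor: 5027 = 11^1 * 457^1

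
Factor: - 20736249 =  - 3^1 * 2267^1*3049^1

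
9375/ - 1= - 9375 + 0/1 = - 9375.00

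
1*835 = 835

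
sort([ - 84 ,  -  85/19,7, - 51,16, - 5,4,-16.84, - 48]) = [ - 84, - 51,-48, - 16.84, - 5, - 85/19,4,7,16]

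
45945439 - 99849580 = - 53904141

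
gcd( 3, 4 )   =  1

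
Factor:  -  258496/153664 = - 7^( - 3)*577^1  =  - 577/343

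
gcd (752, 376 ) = 376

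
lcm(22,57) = 1254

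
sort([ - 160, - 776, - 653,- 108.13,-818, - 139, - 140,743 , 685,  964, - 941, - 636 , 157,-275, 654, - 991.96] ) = [ -991.96, -941,  -  818,-776, - 653, - 636, - 275,- 160, - 140,-139,  -  108.13,157,654,685, 743,964]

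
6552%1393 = 980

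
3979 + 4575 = 8554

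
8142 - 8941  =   - 799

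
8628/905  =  9 + 483/905 = 9.53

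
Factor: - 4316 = - 2^2 * 13^1*83^1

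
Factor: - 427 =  - 7^1*61^1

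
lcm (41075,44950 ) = 2382350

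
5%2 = 1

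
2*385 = 770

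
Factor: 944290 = 2^1*5^1*89^1*1061^1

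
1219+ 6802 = 8021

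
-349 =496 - 845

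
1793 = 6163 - 4370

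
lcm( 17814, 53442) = 53442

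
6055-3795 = 2260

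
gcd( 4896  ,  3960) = 72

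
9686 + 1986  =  11672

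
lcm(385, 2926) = 14630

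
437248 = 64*6832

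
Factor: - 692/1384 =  - 1/2= - 2^( - 1)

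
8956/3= 8956/3 = 2985.33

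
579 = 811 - 232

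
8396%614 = 414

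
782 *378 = 295596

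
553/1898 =553/1898 = 0.29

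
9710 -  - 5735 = 15445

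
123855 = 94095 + 29760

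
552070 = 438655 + 113415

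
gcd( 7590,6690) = 30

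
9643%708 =439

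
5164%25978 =5164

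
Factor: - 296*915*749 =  - 2^3*3^1*5^1*7^1*37^1*61^1*107^1  =  - 202859160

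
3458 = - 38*( - 91 ) 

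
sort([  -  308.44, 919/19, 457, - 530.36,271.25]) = [-530.36,-308.44,  919/19, 271.25,457]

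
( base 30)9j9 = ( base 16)21E7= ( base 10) 8679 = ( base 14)323d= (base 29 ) A98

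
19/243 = 19/243 =0.08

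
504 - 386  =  118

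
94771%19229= 17855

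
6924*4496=31130304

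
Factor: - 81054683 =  - 81054683^1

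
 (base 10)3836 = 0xEFC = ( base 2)111011111100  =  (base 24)6fk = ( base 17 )d4b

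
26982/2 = 13491 = 13491.00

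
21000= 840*25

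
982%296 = 94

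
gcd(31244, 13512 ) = 4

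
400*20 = 8000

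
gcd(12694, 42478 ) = 2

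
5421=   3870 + 1551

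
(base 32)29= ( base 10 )73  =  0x49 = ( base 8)111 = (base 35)23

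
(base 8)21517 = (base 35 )7D9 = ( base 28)ben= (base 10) 9039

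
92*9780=899760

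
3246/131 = 3246/131=24.78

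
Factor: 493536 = 2^5*3^1*53^1*97^1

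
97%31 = 4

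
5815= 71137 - 65322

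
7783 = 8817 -1034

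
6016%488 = 160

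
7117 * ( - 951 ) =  - 6768267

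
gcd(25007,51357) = 17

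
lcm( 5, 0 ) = 0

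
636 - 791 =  - 155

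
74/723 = 74/723 = 0.10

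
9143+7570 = 16713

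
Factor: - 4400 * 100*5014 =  - 2206160000 = - 2^7*5^4*11^1*23^1*109^1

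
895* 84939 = 76020405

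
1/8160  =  1/8160 = 0.00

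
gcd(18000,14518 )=2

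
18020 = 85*212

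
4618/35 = 4618/35 = 131.94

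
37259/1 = 37259=37259.00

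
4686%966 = 822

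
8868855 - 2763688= 6105167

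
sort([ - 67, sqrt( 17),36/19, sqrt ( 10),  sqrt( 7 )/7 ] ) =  [ - 67,sqrt( 7)/7,36/19,sqrt( 10),sqrt( 17)]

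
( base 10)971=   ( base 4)33023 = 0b1111001011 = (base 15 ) 44B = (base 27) 18q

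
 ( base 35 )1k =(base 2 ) 110111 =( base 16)37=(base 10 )55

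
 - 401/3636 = - 1 + 3235/3636 = - 0.11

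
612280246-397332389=214947857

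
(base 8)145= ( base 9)122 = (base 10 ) 101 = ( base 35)2v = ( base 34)2x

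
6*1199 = 7194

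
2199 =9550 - 7351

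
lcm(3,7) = 21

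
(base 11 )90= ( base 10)99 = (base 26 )3l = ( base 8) 143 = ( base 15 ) 69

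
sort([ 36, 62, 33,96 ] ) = [33,36, 62, 96]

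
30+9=39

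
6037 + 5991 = 12028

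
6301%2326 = 1649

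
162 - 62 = 100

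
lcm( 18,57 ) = 342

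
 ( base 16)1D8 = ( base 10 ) 472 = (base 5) 3342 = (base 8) 730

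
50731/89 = 570+1/89 = 570.01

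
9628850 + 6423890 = 16052740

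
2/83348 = 1/41674  =  0.00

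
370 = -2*(- 185 ) 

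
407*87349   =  35551043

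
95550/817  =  95550/817  =  116.95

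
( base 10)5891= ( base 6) 43135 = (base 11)4476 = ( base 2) 1011100000011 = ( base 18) 1035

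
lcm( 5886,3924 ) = 11772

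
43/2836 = 43/2836 = 0.02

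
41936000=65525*640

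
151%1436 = 151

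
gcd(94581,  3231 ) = 9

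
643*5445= 3501135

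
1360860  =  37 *36780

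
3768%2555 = 1213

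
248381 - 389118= - 140737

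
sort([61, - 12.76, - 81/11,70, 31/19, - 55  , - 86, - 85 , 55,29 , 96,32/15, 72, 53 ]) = [ - 86, - 85,  -  55, - 12.76, -81/11,31/19,32/15, 29, 53,55,61, 70,72,96]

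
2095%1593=502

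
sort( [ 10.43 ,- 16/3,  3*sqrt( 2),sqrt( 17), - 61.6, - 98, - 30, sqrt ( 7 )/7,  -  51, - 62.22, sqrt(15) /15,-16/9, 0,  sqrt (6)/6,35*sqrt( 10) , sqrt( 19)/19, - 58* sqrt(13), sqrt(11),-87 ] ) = [ - 58 * sqrt( 13 ), - 98 ,- 87, - 62.22, - 61.6, - 51,-30, - 16/3, - 16/9, 0  ,  sqrt(19 ) /19,sqrt( 15)/15,sqrt( 7)/7, sqrt( 6 ) /6, sqrt( 11),sqrt( 17),  3*sqrt ( 2) , 10.43, 35*sqrt( 10 )]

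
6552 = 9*728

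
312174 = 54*5781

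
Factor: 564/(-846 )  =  -2^1*3^(- 1) = - 2/3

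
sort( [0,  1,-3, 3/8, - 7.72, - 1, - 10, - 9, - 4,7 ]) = [ - 10,-9,-7.72, - 4,-3, - 1,0, 3/8, 1,7 ] 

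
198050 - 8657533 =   -  8459483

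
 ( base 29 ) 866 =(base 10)6908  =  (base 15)20a8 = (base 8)15374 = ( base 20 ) H58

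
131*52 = 6812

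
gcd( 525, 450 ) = 75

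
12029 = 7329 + 4700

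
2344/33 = 2344/33 = 71.03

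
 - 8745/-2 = 4372+1/2 = 4372.50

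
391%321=70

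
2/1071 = 2/1071 = 0.00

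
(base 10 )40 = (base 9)44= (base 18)24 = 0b101000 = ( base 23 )1H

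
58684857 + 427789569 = 486474426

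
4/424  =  1/106= 0.01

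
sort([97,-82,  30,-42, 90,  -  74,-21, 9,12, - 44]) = [  -  82,  -  74,- 44,-42, - 21,9,  12, 30,90,97 ] 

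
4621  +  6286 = 10907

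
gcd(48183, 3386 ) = 1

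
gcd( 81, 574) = 1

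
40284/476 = 84+75/119 = 84.63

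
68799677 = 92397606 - 23597929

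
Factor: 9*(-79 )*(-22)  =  2^1*3^2 *11^1*79^1 = 15642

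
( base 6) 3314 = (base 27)11a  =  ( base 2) 1011111110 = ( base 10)766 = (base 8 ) 1376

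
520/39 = 40/3 = 13.33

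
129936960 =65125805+64811155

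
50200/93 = 539 + 73/93= 539.78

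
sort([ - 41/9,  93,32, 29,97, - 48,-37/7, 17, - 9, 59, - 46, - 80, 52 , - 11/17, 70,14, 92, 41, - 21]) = [ - 80, - 48, -46, - 21 , - 9, - 37/7,  -  41/9, - 11/17, 14, 17, 29,32,41, 52, 59, 70, 92, 93, 97 ] 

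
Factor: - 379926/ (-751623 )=2^1*3^1*199^(-1 )*1259^( - 1) * 21107^1=126642/250541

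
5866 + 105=5971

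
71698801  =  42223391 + 29475410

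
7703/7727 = 7703/7727 = 1.00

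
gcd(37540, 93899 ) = 1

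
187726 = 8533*22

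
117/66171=39/22057 = 0.00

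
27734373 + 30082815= 57817188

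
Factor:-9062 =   -  2^1*23^1 * 197^1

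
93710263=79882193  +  13828070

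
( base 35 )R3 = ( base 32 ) TK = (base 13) 57C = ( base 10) 948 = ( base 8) 1664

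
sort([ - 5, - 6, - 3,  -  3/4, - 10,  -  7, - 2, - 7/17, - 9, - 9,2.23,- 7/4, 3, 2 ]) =[ - 10,  -  9, - 9, - 7, - 6 , - 5, -3, - 2, - 7/4,-3/4, - 7/17, 2, 2.23, 3 ]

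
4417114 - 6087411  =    -  1670297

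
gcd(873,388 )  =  97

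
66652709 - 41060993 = 25591716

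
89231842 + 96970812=186202654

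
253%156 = 97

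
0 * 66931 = 0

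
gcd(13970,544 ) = 2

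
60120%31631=28489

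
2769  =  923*3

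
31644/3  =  10548= 10548.00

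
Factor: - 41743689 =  -3^1*13^1 * 23^1*173^1*269^1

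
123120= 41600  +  81520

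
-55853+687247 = 631394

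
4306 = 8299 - 3993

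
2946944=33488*88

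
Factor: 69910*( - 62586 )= - 2^2*3^3*5^1*19^1*61^1*6991^1 = -4375387260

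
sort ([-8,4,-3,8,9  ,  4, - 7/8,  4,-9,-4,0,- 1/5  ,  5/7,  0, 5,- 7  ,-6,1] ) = [- 9, - 8,-7,-6 , - 4, - 3, - 7/8 ,-1/5,0,0, 5/7 , 1, 4 , 4,4,5,8 , 9 ] 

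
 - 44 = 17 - 61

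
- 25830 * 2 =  - 51660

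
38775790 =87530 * 443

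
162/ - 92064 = -1 + 15317/15344 = - 0.00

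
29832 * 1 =29832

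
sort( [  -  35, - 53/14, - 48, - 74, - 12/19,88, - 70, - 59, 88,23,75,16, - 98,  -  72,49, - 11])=[ - 98,-74,-72, - 70,- 59,  -  48, - 35, - 11, - 53/14, - 12/19,16, 23,49, 75,88, 88]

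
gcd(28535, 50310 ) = 65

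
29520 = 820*36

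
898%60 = 58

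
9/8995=9/8995=0.00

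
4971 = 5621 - 650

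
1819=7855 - 6036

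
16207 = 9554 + 6653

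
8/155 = 8/155 = 0.05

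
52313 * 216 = 11299608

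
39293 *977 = 38389261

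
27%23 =4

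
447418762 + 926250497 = 1373669259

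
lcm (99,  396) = 396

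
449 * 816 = 366384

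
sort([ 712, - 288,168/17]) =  [ - 288, 168/17 , 712 ] 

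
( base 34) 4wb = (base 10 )5723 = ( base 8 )13133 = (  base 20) e63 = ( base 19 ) fg4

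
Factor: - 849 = -3^1*283^1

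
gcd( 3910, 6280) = 10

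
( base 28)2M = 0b1001110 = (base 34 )2a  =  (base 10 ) 78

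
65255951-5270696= 59985255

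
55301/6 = 55301/6 = 9216.83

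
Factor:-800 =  -2^5*5^2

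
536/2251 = 536/2251 = 0.24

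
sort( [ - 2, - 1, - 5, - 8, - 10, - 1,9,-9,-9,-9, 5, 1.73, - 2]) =[ - 10, - 9, - 9, - 9, - 8, - 5, - 2, - 2, - 1, - 1, 1.73, 5, 9]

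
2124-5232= - 3108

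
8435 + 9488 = 17923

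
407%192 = 23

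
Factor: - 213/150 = -71/50 = - 2^( - 1)*5^( - 2 )*71^1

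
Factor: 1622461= 149^1*10889^1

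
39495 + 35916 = 75411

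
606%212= 182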